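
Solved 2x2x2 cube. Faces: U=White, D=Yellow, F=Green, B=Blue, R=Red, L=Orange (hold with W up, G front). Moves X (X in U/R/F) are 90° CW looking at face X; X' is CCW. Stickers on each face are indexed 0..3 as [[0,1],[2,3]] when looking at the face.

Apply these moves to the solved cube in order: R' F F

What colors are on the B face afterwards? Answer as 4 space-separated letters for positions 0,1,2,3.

After move 1 (R'): R=RRRR U=WBWB F=GWGW D=YGYG B=YBYB
After move 2 (F): F=GGWW U=WBOO R=WRBR D=RRYG L=OYOG
After move 3 (F): F=WGWG U=WBGY R=OROR D=BWYG L=OROR
Query: B face = YBYB

Answer: Y B Y B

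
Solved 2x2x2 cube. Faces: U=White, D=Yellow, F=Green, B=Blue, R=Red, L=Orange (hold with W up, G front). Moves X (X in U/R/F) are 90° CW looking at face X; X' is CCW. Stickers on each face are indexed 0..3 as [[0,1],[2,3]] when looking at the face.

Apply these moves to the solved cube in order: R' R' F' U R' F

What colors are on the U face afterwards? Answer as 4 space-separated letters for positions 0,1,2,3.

After move 1 (R'): R=RRRR U=WBWB F=GWGW D=YGYG B=YBYB
After move 2 (R'): R=RRRR U=WYWY F=GBGB D=YWYW B=GBGB
After move 3 (F'): F=BBGG U=WYRR R=WRYR D=OOYW L=OYOW
After move 4 (U): U=RWRY F=WRGG R=GBYR B=OYGB L=BBOW
After move 5 (R'): R=BRGY U=RGRO F=WWGY D=ORYG B=WYOB
After move 6 (F): F=GWYW U=RGWB R=RROY D=GBYG L=BOOR
Query: U face = RGWB

Answer: R G W B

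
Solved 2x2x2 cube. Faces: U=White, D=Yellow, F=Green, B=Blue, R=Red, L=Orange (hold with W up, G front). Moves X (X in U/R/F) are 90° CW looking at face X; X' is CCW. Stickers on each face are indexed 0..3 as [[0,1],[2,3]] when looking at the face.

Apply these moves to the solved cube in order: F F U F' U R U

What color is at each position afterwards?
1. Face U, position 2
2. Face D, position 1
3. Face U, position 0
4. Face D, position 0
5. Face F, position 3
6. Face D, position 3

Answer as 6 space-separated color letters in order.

After move 1 (F): F=GGGG U=WWOO R=WRWR D=RRYY L=OYOY
After move 2 (F): F=GGGG U=WWYY R=OROR D=WWYY L=OROR
After move 3 (U): U=YWYW F=ORGG R=BBOR B=ORBB L=GGOR
After move 4 (F'): F=RGOG U=YWBO R=WBWR D=GRYY L=GWOY
After move 5 (U): U=BYOW F=WBOG R=ORWR B=GWBB L=RGOY
After move 6 (R): R=WORR U=BBOG F=WROY D=GBYG B=WWYB
After move 7 (U): U=OBGB F=WOOY R=WWRR B=RGYB L=WROY
Query 1: U[2] = G
Query 2: D[1] = B
Query 3: U[0] = O
Query 4: D[0] = G
Query 5: F[3] = Y
Query 6: D[3] = G

Answer: G B O G Y G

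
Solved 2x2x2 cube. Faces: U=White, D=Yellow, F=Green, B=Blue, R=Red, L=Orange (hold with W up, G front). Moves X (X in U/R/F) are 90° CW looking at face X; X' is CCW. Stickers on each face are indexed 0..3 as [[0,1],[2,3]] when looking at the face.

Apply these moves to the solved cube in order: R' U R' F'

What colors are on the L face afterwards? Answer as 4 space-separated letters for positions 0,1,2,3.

Answer: G O O B

Derivation:
After move 1 (R'): R=RRRR U=WBWB F=GWGW D=YGYG B=YBYB
After move 2 (U): U=WWBB F=RRGW R=YBRR B=OOYB L=GWOO
After move 3 (R'): R=BRYR U=WYBO F=RWGB D=YRYW B=GOGB
After move 4 (F'): F=WBRG U=WYBY R=RRYR D=WOYW L=GOOB
Query: L face = GOOB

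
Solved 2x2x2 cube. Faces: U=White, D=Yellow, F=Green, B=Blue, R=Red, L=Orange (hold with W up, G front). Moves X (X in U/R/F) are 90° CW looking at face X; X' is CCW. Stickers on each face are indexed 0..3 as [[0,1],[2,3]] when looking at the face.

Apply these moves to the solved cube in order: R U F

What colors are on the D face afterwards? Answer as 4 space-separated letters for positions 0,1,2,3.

After move 1 (R): R=RRRR U=WGWG F=GYGY D=YBYB B=WBWB
After move 2 (U): U=WWGG F=RRGY R=WBRR B=OOWB L=GYOO
After move 3 (F): F=GRYR U=WWOY R=GBGR D=RWYB L=GYOB
Query: D face = RWYB

Answer: R W Y B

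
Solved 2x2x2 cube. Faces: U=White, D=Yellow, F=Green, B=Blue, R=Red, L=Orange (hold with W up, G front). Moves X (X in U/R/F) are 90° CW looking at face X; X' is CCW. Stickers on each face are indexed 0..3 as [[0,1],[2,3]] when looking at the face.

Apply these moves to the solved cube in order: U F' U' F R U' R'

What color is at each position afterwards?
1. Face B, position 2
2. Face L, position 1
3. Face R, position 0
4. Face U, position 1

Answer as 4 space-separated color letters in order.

After move 1 (U): U=WWWW F=RRGG R=BBRR B=OOBB L=GGOO
After move 2 (F'): F=RGRG U=WWBR R=YBYR D=GOYY L=GWOW
After move 3 (U'): U=WRWB F=GWRG R=RGYR B=YBBB L=OOOW
After move 4 (F): F=RGGW U=WRWO R=WGBR D=YRYY L=OGOO
After move 5 (R): R=BWRG U=WGWW F=RRGY D=YBYY B=OBRB
After move 6 (U'): U=GWWW F=OGGY R=RRRG B=BWRB L=OBOO
After move 7 (R'): R=RGRR U=GRWB F=OWGW D=YGYY B=YWBB
Query 1: B[2] = B
Query 2: L[1] = B
Query 3: R[0] = R
Query 4: U[1] = R

Answer: B B R R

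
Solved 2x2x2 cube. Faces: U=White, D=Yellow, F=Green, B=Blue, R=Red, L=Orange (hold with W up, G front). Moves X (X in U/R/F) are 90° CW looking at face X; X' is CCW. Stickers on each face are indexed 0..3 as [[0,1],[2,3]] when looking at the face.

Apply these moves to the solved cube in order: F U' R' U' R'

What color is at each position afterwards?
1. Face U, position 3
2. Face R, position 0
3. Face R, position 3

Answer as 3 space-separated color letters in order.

Answer: G O G

Derivation:
After move 1 (F): F=GGGG U=WWOO R=WRWR D=RRYY L=OYOY
After move 2 (U'): U=WOWO F=OYGG R=GGWR B=WRBB L=BBOY
After move 3 (R'): R=GRGW U=WBWW F=OOGO D=RYYG B=YRRB
After move 4 (U'): U=BWWW F=BBGO R=OOGW B=GRRB L=YROY
After move 5 (R'): R=OWOG U=BRWG F=BWGW D=RBYO B=GRYB
Query 1: U[3] = G
Query 2: R[0] = O
Query 3: R[3] = G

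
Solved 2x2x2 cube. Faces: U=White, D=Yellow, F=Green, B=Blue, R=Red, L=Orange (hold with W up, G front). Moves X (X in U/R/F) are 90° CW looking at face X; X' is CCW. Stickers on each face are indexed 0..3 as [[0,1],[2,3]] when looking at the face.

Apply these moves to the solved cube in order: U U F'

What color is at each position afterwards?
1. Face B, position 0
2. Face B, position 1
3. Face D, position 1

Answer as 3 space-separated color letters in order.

After move 1 (U): U=WWWW F=RRGG R=BBRR B=OOBB L=GGOO
After move 2 (U): U=WWWW F=BBGG R=OORR B=GGBB L=RROO
After move 3 (F'): F=BGBG U=WWOR R=YOYR D=ROYY L=RWOW
Query 1: B[0] = G
Query 2: B[1] = G
Query 3: D[1] = O

Answer: G G O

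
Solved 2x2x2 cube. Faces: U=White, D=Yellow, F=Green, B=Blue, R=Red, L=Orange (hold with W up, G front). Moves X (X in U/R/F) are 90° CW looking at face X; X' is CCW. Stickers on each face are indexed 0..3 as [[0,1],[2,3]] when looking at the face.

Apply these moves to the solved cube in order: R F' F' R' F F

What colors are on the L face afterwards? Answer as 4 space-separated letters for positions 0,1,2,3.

After move 1 (R): R=RRRR U=WGWG F=GYGY D=YBYB B=WBWB
After move 2 (F'): F=YYGG U=WGRR R=BRYR D=OOYB L=OGOW
After move 3 (F'): F=YGYG U=WGBY R=OROR D=GWYB L=OROR
After move 4 (R'): R=RROO U=WWBW F=YGYY D=GGYG B=BBWB
After move 5 (F): F=YYYG U=WWRR R=BRWO D=ORYG L=OGOG
After move 6 (F): F=YYGY U=WWGG R=RRRO D=WBYG L=OOOR
Query: L face = OOOR

Answer: O O O R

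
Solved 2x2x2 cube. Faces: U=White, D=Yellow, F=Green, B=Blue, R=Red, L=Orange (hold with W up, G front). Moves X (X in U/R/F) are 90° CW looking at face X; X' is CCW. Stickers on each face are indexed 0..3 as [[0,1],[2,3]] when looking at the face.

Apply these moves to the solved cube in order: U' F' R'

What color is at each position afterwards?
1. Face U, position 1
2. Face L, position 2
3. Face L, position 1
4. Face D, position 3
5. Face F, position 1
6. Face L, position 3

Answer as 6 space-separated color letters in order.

After move 1 (U'): U=WWWW F=OOGG R=GGRR B=RRBB L=BBOO
After move 2 (F'): F=OGOG U=WWGR R=YGYR D=BOYY L=BWOW
After move 3 (R'): R=GRYY U=WBGR F=OWOR D=BGYG B=YROB
Query 1: U[1] = B
Query 2: L[2] = O
Query 3: L[1] = W
Query 4: D[3] = G
Query 5: F[1] = W
Query 6: L[3] = W

Answer: B O W G W W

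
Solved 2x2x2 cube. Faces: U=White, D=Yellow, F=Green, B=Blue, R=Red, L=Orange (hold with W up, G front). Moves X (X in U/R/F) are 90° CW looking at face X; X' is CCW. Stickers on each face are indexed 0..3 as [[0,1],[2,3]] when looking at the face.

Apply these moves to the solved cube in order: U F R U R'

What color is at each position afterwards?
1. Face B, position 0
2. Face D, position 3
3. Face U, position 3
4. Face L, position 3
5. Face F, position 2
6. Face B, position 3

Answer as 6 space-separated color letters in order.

After move 1 (U): U=WWWW F=RRGG R=BBRR B=OOBB L=GGOO
After move 2 (F): F=GRGR U=WWOG R=WBWR D=RBYY L=GYOY
After move 3 (R): R=WWRB U=WROR F=GBGY D=RBYO B=GOWB
After move 4 (U): U=OWRR F=WWGY R=GORB B=GYWB L=GBOY
After move 5 (R'): R=OBGR U=OWRG F=WWGR D=RWYY B=OYBB
Query 1: B[0] = O
Query 2: D[3] = Y
Query 3: U[3] = G
Query 4: L[3] = Y
Query 5: F[2] = G
Query 6: B[3] = B

Answer: O Y G Y G B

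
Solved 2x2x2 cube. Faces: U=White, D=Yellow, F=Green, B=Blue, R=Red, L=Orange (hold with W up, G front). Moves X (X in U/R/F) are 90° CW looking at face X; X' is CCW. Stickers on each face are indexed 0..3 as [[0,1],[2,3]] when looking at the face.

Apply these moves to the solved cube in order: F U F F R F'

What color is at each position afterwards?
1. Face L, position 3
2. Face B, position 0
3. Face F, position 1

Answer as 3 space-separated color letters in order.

After move 1 (F): F=GGGG U=WWOO R=WRWR D=RRYY L=OYOY
After move 2 (U): U=OWOW F=WRGG R=BBWR B=OYBB L=GGOY
After move 3 (F): F=GWGR U=OWYG R=OBWR D=WBYY L=GROR
After move 4 (F): F=GGRW U=OWRR R=YBGR D=WOYY L=GWOB
After move 5 (R): R=GYRB U=OGRW F=GORY D=WBYO B=RYWB
After move 6 (F'): F=OYGR U=OGGR R=BYWB D=WBYO L=GWOR
Query 1: L[3] = R
Query 2: B[0] = R
Query 3: F[1] = Y

Answer: R R Y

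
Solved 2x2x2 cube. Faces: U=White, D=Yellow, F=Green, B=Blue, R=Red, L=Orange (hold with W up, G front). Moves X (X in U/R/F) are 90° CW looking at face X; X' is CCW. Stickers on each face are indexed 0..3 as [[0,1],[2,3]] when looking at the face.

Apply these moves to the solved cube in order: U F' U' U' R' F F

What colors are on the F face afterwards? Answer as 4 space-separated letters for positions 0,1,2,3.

Answer: W R B O

Derivation:
After move 1 (U): U=WWWW F=RRGG R=BBRR B=OOBB L=GGOO
After move 2 (F'): F=RGRG U=WWBR R=YBYR D=GOYY L=GWOW
After move 3 (U'): U=WRWB F=GWRG R=RGYR B=YBBB L=OOOW
After move 4 (U'): U=RBWW F=OORG R=GWYR B=RGBB L=YBOW
After move 5 (R'): R=WRGY U=RBWR F=OBRW D=GOYG B=YGOB
After move 6 (F): F=ROWB U=RBWB R=WRRY D=GWYG L=YGOO
After move 7 (F): F=WRBO U=RBOG R=WRBY D=RWYG L=YGOW
Query: F face = WRBO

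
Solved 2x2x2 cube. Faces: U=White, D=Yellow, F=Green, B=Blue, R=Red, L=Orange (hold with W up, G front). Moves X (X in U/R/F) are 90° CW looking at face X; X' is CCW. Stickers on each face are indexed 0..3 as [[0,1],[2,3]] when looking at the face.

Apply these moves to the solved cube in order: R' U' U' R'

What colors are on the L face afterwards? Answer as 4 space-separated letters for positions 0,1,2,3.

After move 1 (R'): R=RRRR U=WBWB F=GWGW D=YGYG B=YBYB
After move 2 (U'): U=BBWW F=OOGW R=GWRR B=RRYB L=YBOO
After move 3 (U'): U=BWBW F=YBGW R=OORR B=GWYB L=RROO
After move 4 (R'): R=OROR U=BYBG F=YWGW D=YBYW B=GWGB
Query: L face = RROO

Answer: R R O O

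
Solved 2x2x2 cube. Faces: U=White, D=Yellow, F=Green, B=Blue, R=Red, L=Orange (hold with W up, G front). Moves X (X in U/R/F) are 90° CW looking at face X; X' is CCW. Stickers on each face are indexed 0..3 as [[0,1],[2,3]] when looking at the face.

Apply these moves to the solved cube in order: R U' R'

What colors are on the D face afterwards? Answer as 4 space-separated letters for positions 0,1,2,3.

Answer: Y O Y Y

Derivation:
After move 1 (R): R=RRRR U=WGWG F=GYGY D=YBYB B=WBWB
After move 2 (U'): U=GGWW F=OOGY R=GYRR B=RRWB L=WBOO
After move 3 (R'): R=YRGR U=GWWR F=OGGW D=YOYY B=BRBB
Query: D face = YOYY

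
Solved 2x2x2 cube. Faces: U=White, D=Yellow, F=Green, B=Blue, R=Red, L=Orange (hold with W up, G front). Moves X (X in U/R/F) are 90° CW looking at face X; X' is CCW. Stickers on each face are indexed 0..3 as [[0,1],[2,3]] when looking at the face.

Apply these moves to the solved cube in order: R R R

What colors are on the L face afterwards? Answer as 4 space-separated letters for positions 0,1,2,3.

Answer: O O O O

Derivation:
After move 1 (R): R=RRRR U=WGWG F=GYGY D=YBYB B=WBWB
After move 2 (R): R=RRRR U=WYWY F=GBGB D=YWYW B=GBGB
After move 3 (R): R=RRRR U=WBWB F=GWGW D=YGYG B=YBYB
Query: L face = OOOO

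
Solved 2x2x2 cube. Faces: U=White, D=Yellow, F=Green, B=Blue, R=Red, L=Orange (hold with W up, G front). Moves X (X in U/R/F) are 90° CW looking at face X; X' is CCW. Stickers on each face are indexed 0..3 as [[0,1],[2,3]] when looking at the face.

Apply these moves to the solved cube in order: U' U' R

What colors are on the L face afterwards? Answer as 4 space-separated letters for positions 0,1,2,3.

Answer: R R O O

Derivation:
After move 1 (U'): U=WWWW F=OOGG R=GGRR B=RRBB L=BBOO
After move 2 (U'): U=WWWW F=BBGG R=OORR B=GGBB L=RROO
After move 3 (R): R=RORO U=WBWG F=BYGY D=YBYG B=WGWB
Query: L face = RROO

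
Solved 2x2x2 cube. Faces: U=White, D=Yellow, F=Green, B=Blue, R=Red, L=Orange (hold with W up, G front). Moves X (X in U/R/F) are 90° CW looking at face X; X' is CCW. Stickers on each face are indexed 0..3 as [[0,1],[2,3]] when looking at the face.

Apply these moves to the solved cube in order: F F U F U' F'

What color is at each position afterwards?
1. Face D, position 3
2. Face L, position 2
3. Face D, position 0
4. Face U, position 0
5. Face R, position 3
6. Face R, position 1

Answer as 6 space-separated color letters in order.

After move 1 (F): F=GGGG U=WWOO R=WRWR D=RRYY L=OYOY
After move 2 (F): F=GGGG U=WWYY R=OROR D=WWYY L=OROR
After move 3 (U): U=YWYW F=ORGG R=BBOR B=ORBB L=GGOR
After move 4 (F): F=GOGR U=YWRG R=YBWR D=OBYY L=GWOW
After move 5 (U'): U=WGYR F=GWGR R=GOWR B=YBBB L=OROW
After move 6 (F'): F=WRGG U=WGGW R=BOOR D=RWYY L=OROY
Query 1: D[3] = Y
Query 2: L[2] = O
Query 3: D[0] = R
Query 4: U[0] = W
Query 5: R[3] = R
Query 6: R[1] = O

Answer: Y O R W R O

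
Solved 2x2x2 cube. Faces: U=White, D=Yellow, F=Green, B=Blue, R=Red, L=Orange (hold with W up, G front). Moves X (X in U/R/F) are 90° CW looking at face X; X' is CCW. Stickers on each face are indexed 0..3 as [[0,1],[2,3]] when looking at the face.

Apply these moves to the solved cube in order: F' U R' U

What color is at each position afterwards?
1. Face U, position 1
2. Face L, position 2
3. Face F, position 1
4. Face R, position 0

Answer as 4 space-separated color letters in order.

Answer: R O R Y

Derivation:
After move 1 (F'): F=GGGG U=WWRR R=YRYR D=OOYY L=OWOW
After move 2 (U): U=RWRW F=YRGG R=BBYR B=OWBB L=GGOW
After move 3 (R'): R=BRBY U=RBRO F=YWGW D=ORYG B=YWOB
After move 4 (U): U=RROB F=BRGW R=YWBY B=GGOB L=YWOW
Query 1: U[1] = R
Query 2: L[2] = O
Query 3: F[1] = R
Query 4: R[0] = Y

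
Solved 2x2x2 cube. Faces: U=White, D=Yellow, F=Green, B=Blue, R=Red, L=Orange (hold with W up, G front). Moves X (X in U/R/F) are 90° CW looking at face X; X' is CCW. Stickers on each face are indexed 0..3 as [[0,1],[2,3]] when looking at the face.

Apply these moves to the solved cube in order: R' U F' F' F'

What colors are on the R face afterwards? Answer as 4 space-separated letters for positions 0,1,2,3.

Answer: B B B R

Derivation:
After move 1 (R'): R=RRRR U=WBWB F=GWGW D=YGYG B=YBYB
After move 2 (U): U=WWBB F=RRGW R=YBRR B=OOYB L=GWOO
After move 3 (F'): F=RWRG U=WWYR R=GBYR D=WOYG L=GBOB
After move 4 (F'): F=WGRR U=WWGY R=OBWR D=BBYG L=GROY
After move 5 (F'): F=GRWR U=WWOW R=BBBR D=RYYG L=GYOG
Query: R face = BBBR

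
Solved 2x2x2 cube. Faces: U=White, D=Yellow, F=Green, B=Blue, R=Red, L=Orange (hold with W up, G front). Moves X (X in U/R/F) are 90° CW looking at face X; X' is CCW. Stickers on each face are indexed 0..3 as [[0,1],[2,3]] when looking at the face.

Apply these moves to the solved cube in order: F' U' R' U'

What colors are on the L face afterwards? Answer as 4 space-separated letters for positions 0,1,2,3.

Answer: Y R O W

Derivation:
After move 1 (F'): F=GGGG U=WWRR R=YRYR D=OOYY L=OWOW
After move 2 (U'): U=WRWR F=OWGG R=GGYR B=YRBB L=BBOW
After move 3 (R'): R=GRGY U=WBWY F=ORGR D=OWYG B=YROB
After move 4 (U'): U=BYWW F=BBGR R=ORGY B=GROB L=YROW
Query: L face = YROW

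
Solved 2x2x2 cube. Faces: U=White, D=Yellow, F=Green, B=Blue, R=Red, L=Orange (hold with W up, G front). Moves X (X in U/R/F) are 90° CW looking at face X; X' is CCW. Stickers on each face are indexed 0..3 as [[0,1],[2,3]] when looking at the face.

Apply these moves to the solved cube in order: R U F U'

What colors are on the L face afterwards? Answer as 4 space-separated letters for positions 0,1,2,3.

Answer: O O O B

Derivation:
After move 1 (R): R=RRRR U=WGWG F=GYGY D=YBYB B=WBWB
After move 2 (U): U=WWGG F=RRGY R=WBRR B=OOWB L=GYOO
After move 3 (F): F=GRYR U=WWOY R=GBGR D=RWYB L=GYOB
After move 4 (U'): U=WYWO F=GYYR R=GRGR B=GBWB L=OOOB
Query: L face = OOOB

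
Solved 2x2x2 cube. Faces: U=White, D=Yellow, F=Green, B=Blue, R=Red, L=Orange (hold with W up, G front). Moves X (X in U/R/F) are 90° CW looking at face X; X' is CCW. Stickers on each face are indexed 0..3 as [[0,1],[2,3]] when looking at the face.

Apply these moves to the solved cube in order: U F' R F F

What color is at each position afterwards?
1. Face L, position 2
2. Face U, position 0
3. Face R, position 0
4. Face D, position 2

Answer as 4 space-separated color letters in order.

Answer: O W W Y

Derivation:
After move 1 (U): U=WWWW F=RRGG R=BBRR B=OOBB L=GGOO
After move 2 (F'): F=RGRG U=WWBR R=YBYR D=GOYY L=GWOW
After move 3 (R): R=YYRB U=WGBG F=RORY D=GBYO B=ROWB
After move 4 (F): F=RRYO U=WGWW R=BYGB D=RYYO L=GGOB
After move 5 (F): F=YROR U=WGBG R=WYWB D=GBYO L=GROY
Query 1: L[2] = O
Query 2: U[0] = W
Query 3: R[0] = W
Query 4: D[2] = Y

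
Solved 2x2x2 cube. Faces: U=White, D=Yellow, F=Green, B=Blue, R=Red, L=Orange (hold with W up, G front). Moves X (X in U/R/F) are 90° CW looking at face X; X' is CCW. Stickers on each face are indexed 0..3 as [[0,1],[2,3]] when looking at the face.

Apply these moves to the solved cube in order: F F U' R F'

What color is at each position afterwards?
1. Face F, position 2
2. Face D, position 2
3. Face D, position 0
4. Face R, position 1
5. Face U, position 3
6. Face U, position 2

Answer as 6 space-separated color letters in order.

After move 1 (F): F=GGGG U=WWOO R=WRWR D=RRYY L=OYOY
After move 2 (F): F=GGGG U=WWYY R=OROR D=WWYY L=OROR
After move 3 (U'): U=WYWY F=ORGG R=GGOR B=ORBB L=BBOR
After move 4 (R): R=OGRG U=WRWG F=OWGY D=WBYO B=YRYB
After move 5 (F'): F=WYOG U=WROR R=BGWG D=BRYO L=BGOW
Query 1: F[2] = O
Query 2: D[2] = Y
Query 3: D[0] = B
Query 4: R[1] = G
Query 5: U[3] = R
Query 6: U[2] = O

Answer: O Y B G R O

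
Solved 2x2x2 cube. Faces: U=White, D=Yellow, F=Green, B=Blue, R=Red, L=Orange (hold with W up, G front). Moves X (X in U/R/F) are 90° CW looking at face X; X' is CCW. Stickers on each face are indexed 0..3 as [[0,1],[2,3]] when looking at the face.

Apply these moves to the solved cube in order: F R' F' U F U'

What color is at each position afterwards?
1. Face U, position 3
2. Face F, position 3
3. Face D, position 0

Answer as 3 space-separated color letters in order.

After move 1 (F): F=GGGG U=WWOO R=WRWR D=RRYY L=OYOY
After move 2 (R'): R=RRWW U=WBOB F=GWGO D=RGYG B=YBRB
After move 3 (F'): F=WOGG U=WBRW R=GRRW D=YYYG L=OBOO
After move 4 (U): U=RWWB F=GRGG R=YBRW B=OBRB L=WOOO
After move 5 (F): F=GGGR U=RWOO R=WBBW D=RYYG L=WYOY
After move 6 (U'): U=WORO F=WYGR R=GGBW B=WBRB L=OBOY
Query 1: U[3] = O
Query 2: F[3] = R
Query 3: D[0] = R

Answer: O R R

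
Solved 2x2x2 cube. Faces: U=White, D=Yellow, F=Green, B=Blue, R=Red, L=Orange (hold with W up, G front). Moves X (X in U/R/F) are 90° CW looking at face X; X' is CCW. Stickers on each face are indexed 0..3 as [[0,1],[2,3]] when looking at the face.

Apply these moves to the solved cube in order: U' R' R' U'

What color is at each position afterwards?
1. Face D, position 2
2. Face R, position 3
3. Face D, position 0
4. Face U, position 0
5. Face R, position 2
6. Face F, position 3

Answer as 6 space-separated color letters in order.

Answer: Y G Y Y G R

Derivation:
After move 1 (U'): U=WWWW F=OOGG R=GGRR B=RRBB L=BBOO
After move 2 (R'): R=GRGR U=WBWR F=OWGW D=YOYG B=YRYB
After move 3 (R'): R=RRGG U=WYWY F=OBGR D=YWYW B=GROB
After move 4 (U'): U=YYWW F=BBGR R=OBGG B=RROB L=GROO
Query 1: D[2] = Y
Query 2: R[3] = G
Query 3: D[0] = Y
Query 4: U[0] = Y
Query 5: R[2] = G
Query 6: F[3] = R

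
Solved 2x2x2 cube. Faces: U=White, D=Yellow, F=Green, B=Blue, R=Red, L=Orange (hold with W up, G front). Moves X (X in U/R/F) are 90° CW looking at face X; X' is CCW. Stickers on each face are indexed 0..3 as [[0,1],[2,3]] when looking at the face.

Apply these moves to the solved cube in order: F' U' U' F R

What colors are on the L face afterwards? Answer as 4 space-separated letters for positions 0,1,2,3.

After move 1 (F'): F=GGGG U=WWRR R=YRYR D=OOYY L=OWOW
After move 2 (U'): U=WRWR F=OWGG R=GGYR B=YRBB L=BBOW
After move 3 (U'): U=RRWW F=BBGG R=OWYR B=GGBB L=YROW
After move 4 (F): F=GBGB U=RRWR R=WWWR D=YOYY L=YOOO
After move 5 (R): R=WWRW U=RBWB F=GOGY D=YBYG B=RGRB
Query: L face = YOOO

Answer: Y O O O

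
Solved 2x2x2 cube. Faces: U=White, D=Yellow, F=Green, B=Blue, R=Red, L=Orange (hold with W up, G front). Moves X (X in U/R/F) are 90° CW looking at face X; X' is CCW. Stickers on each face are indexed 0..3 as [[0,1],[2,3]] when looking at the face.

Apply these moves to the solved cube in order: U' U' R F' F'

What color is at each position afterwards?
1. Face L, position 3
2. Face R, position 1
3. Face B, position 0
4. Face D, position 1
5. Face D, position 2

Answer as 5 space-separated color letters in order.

After move 1 (U'): U=WWWW F=OOGG R=GGRR B=RRBB L=BBOO
After move 2 (U'): U=WWWW F=BBGG R=OORR B=GGBB L=RROO
After move 3 (R): R=RORO U=WBWG F=BYGY D=YBYG B=WGWB
After move 4 (F'): F=YYBG U=WBRR R=BOYO D=ROYG L=RGOW
After move 5 (F'): F=YGYB U=WBBY R=OORO D=GWYG L=RROR
Query 1: L[3] = R
Query 2: R[1] = O
Query 3: B[0] = W
Query 4: D[1] = W
Query 5: D[2] = Y

Answer: R O W W Y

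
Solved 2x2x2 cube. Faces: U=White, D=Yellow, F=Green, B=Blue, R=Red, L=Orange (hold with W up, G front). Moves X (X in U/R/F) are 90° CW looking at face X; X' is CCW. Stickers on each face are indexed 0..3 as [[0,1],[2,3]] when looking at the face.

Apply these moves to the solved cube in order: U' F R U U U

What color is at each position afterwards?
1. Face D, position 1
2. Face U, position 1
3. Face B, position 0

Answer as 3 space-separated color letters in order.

Answer: B O W

Derivation:
After move 1 (U'): U=WWWW F=OOGG R=GGRR B=RRBB L=BBOO
After move 2 (F): F=GOGO U=WWOB R=WGWR D=RGYY L=BYOY
After move 3 (R): R=WWRG U=WOOO F=GGGY D=RBYR B=BRWB
After move 4 (U): U=OWOO F=WWGY R=BRRG B=BYWB L=GGOY
After move 5 (U): U=OOOW F=BRGY R=BYRG B=GGWB L=WWOY
After move 6 (U): U=OOWO F=BYGY R=GGRG B=WWWB L=BROY
Query 1: D[1] = B
Query 2: U[1] = O
Query 3: B[0] = W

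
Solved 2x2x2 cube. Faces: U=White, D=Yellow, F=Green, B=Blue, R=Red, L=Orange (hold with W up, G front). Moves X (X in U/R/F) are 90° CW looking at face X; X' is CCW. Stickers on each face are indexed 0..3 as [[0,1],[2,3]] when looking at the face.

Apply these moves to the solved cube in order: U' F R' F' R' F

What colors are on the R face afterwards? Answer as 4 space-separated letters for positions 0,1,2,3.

After move 1 (U'): U=WWWW F=OOGG R=GGRR B=RRBB L=BBOO
After move 2 (F): F=GOGO U=WWOB R=WGWR D=RGYY L=BYOY
After move 3 (R'): R=GRWW U=WBOR F=GWGB D=ROYO B=YRGB
After move 4 (F'): F=WBGG U=WBGW R=ORRW D=YYYO L=BROO
After move 5 (R'): R=RWOR U=WGGY F=WBGW D=YBYG B=ORYB
After move 6 (F): F=GWWB U=WGOR R=GWYR D=ORYG L=BYOB
Query: R face = GWYR

Answer: G W Y R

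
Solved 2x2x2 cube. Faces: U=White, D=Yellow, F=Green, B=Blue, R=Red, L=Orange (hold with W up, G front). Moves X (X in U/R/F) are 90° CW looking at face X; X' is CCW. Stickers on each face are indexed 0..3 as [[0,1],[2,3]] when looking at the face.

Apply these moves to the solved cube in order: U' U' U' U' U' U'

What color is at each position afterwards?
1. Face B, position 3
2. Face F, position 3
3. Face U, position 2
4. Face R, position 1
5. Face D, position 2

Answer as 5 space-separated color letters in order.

After move 1 (U'): U=WWWW F=OOGG R=GGRR B=RRBB L=BBOO
After move 2 (U'): U=WWWW F=BBGG R=OORR B=GGBB L=RROO
After move 3 (U'): U=WWWW F=RRGG R=BBRR B=OOBB L=GGOO
After move 4 (U'): U=WWWW F=GGGG R=RRRR B=BBBB L=OOOO
After move 5 (U'): U=WWWW F=OOGG R=GGRR B=RRBB L=BBOO
After move 6 (U'): U=WWWW F=BBGG R=OORR B=GGBB L=RROO
Query 1: B[3] = B
Query 2: F[3] = G
Query 3: U[2] = W
Query 4: R[1] = O
Query 5: D[2] = Y

Answer: B G W O Y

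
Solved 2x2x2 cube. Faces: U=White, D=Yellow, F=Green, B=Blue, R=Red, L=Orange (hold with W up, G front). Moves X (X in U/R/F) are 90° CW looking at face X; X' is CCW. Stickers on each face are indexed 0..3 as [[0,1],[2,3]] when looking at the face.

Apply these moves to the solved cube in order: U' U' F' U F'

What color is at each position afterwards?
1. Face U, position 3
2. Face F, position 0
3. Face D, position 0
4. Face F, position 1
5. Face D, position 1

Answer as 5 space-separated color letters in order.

Answer: Y O G G W

Derivation:
After move 1 (U'): U=WWWW F=OOGG R=GGRR B=RRBB L=BBOO
After move 2 (U'): U=WWWW F=BBGG R=OORR B=GGBB L=RROO
After move 3 (F'): F=BGBG U=WWOR R=YOYR D=ROYY L=RWOW
After move 4 (U): U=OWRW F=YOBG R=GGYR B=RWBB L=BGOW
After move 5 (F'): F=OGYB U=OWGY R=OGRR D=GWYY L=BWOR
Query 1: U[3] = Y
Query 2: F[0] = O
Query 3: D[0] = G
Query 4: F[1] = G
Query 5: D[1] = W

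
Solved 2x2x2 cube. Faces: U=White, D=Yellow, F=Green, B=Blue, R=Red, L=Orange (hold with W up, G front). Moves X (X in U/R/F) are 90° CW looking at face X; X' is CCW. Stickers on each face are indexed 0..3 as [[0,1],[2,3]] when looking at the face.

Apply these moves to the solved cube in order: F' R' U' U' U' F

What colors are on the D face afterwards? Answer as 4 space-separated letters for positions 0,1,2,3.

Answer: Y Y Y G

Derivation:
After move 1 (F'): F=GGGG U=WWRR R=YRYR D=OOYY L=OWOW
After move 2 (R'): R=RRYY U=WBRB F=GWGR D=OGYG B=YBOB
After move 3 (U'): U=BBWR F=OWGR R=GWYY B=RROB L=YBOW
After move 4 (U'): U=BRBW F=YBGR R=OWYY B=GWOB L=RROW
After move 5 (U'): U=RWBB F=RRGR R=YBYY B=OWOB L=GWOW
After move 6 (F): F=GRRR U=RWWW R=BBBY D=YYYG L=GOOG
Query: D face = YYYG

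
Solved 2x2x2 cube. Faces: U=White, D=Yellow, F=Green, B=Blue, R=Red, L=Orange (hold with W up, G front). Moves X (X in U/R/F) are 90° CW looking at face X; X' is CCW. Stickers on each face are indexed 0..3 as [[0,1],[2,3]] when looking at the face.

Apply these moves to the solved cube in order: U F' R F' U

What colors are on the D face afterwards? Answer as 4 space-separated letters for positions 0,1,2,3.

After move 1 (U): U=WWWW F=RRGG R=BBRR B=OOBB L=GGOO
After move 2 (F'): F=RGRG U=WWBR R=YBYR D=GOYY L=GWOW
After move 3 (R): R=YYRB U=WGBG F=RORY D=GBYO B=ROWB
After move 4 (F'): F=OYRR U=WGYR R=BYGB D=WWYO L=GGOB
After move 5 (U): U=YWRG F=BYRR R=ROGB B=GGWB L=OYOB
Query: D face = WWYO

Answer: W W Y O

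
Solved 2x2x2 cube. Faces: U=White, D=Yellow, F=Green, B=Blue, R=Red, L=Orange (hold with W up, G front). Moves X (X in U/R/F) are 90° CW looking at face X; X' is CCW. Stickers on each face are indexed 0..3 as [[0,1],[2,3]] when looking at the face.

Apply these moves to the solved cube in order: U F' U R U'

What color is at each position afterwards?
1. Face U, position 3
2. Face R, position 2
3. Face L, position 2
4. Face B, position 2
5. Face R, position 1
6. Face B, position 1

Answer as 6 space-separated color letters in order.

After move 1 (U): U=WWWW F=RRGG R=BBRR B=OOBB L=GGOO
After move 2 (F'): F=RGRG U=WWBR R=YBYR D=GOYY L=GWOW
After move 3 (U): U=BWRW F=YBRG R=OOYR B=GWBB L=RGOW
After move 4 (R): R=YORO U=BBRG F=YORY D=GBYG B=WWWB
After move 5 (U'): U=BGBR F=RGRY R=YORO B=YOWB L=WWOW
Query 1: U[3] = R
Query 2: R[2] = R
Query 3: L[2] = O
Query 4: B[2] = W
Query 5: R[1] = O
Query 6: B[1] = O

Answer: R R O W O O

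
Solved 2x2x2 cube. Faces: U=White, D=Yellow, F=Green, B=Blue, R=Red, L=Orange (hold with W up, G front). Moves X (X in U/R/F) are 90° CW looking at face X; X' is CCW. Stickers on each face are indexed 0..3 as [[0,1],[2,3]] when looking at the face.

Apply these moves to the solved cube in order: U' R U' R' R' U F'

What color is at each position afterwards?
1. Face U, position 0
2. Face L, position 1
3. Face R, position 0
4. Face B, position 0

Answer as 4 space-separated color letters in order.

Answer: W B G W

Derivation:
After move 1 (U'): U=WWWW F=OOGG R=GGRR B=RRBB L=BBOO
After move 2 (R): R=RGRG U=WOWG F=OYGY D=YBYR B=WRWB
After move 3 (U'): U=OGWW F=BBGY R=OYRG B=RGWB L=WROO
After move 4 (R'): R=YGOR U=OWWR F=BGGW D=YBYY B=RGBB
After move 5 (R'): R=GRYO U=OBWR F=BWGR D=YGYW B=YGBB
After move 6 (U): U=WORB F=GRGR R=YGYO B=WRBB L=BWOO
After move 7 (F'): F=RRGG U=WOYY R=GGYO D=WOYW L=BBOR
Query 1: U[0] = W
Query 2: L[1] = B
Query 3: R[0] = G
Query 4: B[0] = W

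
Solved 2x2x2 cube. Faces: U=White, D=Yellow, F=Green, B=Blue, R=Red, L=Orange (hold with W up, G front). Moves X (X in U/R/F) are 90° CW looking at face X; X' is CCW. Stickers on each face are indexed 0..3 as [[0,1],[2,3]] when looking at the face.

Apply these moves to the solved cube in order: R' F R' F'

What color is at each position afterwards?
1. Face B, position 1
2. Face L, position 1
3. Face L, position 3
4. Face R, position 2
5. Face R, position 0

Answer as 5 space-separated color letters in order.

Answer: B Y O R G

Derivation:
After move 1 (R'): R=RRRR U=WBWB F=GWGW D=YGYG B=YBYB
After move 2 (F): F=GGWW U=WBOO R=WRBR D=RRYG L=OYOG
After move 3 (R'): R=RRWB U=WYOY F=GBWO D=RGYW B=GBRB
After move 4 (F'): F=BOGW U=WYRW R=GRRB D=YGYW L=OYOO
Query 1: B[1] = B
Query 2: L[1] = Y
Query 3: L[3] = O
Query 4: R[2] = R
Query 5: R[0] = G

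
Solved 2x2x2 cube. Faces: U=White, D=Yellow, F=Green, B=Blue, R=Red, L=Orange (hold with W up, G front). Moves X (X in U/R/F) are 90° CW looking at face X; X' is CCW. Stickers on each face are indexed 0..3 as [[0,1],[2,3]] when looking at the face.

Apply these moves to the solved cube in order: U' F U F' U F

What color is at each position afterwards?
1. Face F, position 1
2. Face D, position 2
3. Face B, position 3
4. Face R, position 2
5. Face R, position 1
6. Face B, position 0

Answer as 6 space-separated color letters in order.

After move 1 (U'): U=WWWW F=OOGG R=GGRR B=RRBB L=BBOO
After move 2 (F): F=GOGO U=WWOB R=WGWR D=RGYY L=BYOY
After move 3 (U): U=OWBW F=WGGO R=RRWR B=BYBB L=GOOY
After move 4 (F'): F=GOWG U=OWRW R=GRRR D=OYYY L=GWOB
After move 5 (U): U=ROWW F=GRWG R=BYRR B=GWBB L=GOOB
After move 6 (F): F=WGGR U=ROBO R=WYWR D=RBYY L=GOOY
Query 1: F[1] = G
Query 2: D[2] = Y
Query 3: B[3] = B
Query 4: R[2] = W
Query 5: R[1] = Y
Query 6: B[0] = G

Answer: G Y B W Y G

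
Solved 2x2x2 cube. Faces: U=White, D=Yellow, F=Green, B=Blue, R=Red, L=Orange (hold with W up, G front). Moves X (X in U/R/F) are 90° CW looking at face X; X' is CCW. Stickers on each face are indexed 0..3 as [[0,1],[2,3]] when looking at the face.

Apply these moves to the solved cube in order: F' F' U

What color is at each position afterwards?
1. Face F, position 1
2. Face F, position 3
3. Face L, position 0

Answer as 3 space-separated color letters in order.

Answer: R G G

Derivation:
After move 1 (F'): F=GGGG U=WWRR R=YRYR D=OOYY L=OWOW
After move 2 (F'): F=GGGG U=WWYY R=OROR D=WWYY L=OROR
After move 3 (U): U=YWYW F=ORGG R=BBOR B=ORBB L=GGOR
Query 1: F[1] = R
Query 2: F[3] = G
Query 3: L[0] = G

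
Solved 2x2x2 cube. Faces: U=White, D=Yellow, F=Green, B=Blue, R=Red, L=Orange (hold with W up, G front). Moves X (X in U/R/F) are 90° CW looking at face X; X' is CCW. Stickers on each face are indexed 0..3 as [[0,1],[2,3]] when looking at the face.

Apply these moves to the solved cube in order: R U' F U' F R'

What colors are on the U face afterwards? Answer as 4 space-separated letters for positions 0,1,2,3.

After move 1 (R): R=RRRR U=WGWG F=GYGY D=YBYB B=WBWB
After move 2 (U'): U=GGWW F=OOGY R=GYRR B=RRWB L=WBOO
After move 3 (F): F=GOYO U=GGOB R=WYWR D=RGYB L=WYOB
After move 4 (U'): U=GBGO F=WYYO R=GOWR B=WYWB L=RROB
After move 5 (F): F=YWOY U=GBBR R=GOOR D=WGYB L=RROG
After move 6 (R'): R=ORGO U=GWBW F=YBOR D=WWYY B=BYGB
Query: U face = GWBW

Answer: G W B W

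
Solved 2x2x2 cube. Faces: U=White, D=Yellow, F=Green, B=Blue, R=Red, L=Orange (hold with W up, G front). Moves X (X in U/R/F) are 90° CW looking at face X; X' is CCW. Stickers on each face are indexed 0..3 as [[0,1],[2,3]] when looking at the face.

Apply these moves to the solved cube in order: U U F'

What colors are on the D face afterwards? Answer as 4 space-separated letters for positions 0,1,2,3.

After move 1 (U): U=WWWW F=RRGG R=BBRR B=OOBB L=GGOO
After move 2 (U): U=WWWW F=BBGG R=OORR B=GGBB L=RROO
After move 3 (F'): F=BGBG U=WWOR R=YOYR D=ROYY L=RWOW
Query: D face = ROYY

Answer: R O Y Y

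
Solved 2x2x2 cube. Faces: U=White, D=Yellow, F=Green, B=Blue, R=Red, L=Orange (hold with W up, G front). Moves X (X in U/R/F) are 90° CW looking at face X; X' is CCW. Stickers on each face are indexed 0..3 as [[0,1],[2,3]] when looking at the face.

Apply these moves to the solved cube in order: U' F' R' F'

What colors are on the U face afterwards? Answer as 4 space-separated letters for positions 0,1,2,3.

Answer: W B G Y

Derivation:
After move 1 (U'): U=WWWW F=OOGG R=GGRR B=RRBB L=BBOO
After move 2 (F'): F=OGOG U=WWGR R=YGYR D=BOYY L=BWOW
After move 3 (R'): R=GRYY U=WBGR F=OWOR D=BGYG B=YROB
After move 4 (F'): F=WROO U=WBGY R=GRBY D=WWYG L=BROG
Query: U face = WBGY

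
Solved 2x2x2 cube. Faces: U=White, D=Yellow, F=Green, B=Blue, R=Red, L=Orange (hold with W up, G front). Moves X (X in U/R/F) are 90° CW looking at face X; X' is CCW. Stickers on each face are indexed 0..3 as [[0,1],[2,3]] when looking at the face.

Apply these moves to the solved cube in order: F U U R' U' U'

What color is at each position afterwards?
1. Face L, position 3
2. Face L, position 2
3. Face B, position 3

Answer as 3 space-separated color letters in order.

After move 1 (F): F=GGGG U=WWOO R=WRWR D=RRYY L=OYOY
After move 2 (U): U=OWOW F=WRGG R=BBWR B=OYBB L=GGOY
After move 3 (U): U=OOWW F=BBGG R=OYWR B=GGBB L=WROY
After move 4 (R'): R=YROW U=OBWG F=BOGW D=RBYG B=YGRB
After move 5 (U'): U=BGOW F=WRGW R=BOOW B=YRRB L=YGOY
After move 6 (U'): U=GWBO F=YGGW R=WROW B=BORB L=YROY
Query 1: L[3] = Y
Query 2: L[2] = O
Query 3: B[3] = B

Answer: Y O B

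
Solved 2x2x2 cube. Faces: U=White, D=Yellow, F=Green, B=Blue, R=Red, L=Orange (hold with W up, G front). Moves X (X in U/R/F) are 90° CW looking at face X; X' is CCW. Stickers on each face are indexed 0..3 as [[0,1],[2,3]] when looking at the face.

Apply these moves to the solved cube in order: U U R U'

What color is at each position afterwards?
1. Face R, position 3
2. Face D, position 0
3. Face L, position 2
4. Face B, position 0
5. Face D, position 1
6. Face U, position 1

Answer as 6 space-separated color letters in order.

Answer: O Y O R B G

Derivation:
After move 1 (U): U=WWWW F=RRGG R=BBRR B=OOBB L=GGOO
After move 2 (U): U=WWWW F=BBGG R=OORR B=GGBB L=RROO
After move 3 (R): R=RORO U=WBWG F=BYGY D=YBYG B=WGWB
After move 4 (U'): U=BGWW F=RRGY R=BYRO B=ROWB L=WGOO
Query 1: R[3] = O
Query 2: D[0] = Y
Query 3: L[2] = O
Query 4: B[0] = R
Query 5: D[1] = B
Query 6: U[1] = G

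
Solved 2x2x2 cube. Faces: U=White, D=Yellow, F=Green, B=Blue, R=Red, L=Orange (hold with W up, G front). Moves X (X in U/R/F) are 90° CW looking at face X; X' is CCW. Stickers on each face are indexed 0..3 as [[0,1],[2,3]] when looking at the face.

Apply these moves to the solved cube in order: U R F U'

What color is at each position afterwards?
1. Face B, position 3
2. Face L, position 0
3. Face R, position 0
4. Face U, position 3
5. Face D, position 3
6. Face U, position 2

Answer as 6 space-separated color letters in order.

Answer: B W G O O W

Derivation:
After move 1 (U): U=WWWW F=RRGG R=BBRR B=OOBB L=GGOO
After move 2 (R): R=RBRB U=WRWG F=RYGY D=YBYO B=WOWB
After move 3 (F): F=GRYY U=WROG R=WBGB D=RRYO L=GYOB
After move 4 (U'): U=RGWO F=GYYY R=GRGB B=WBWB L=WOOB
Query 1: B[3] = B
Query 2: L[0] = W
Query 3: R[0] = G
Query 4: U[3] = O
Query 5: D[3] = O
Query 6: U[2] = W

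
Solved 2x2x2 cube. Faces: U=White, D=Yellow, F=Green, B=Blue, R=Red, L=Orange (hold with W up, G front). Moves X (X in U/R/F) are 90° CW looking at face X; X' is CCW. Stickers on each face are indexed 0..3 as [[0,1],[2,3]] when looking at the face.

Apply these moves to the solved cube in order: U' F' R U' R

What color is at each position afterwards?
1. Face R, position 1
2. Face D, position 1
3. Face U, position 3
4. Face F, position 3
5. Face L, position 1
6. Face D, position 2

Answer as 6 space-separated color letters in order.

Answer: O W Y R R Y

Derivation:
After move 1 (U'): U=WWWW F=OOGG R=GGRR B=RRBB L=BBOO
After move 2 (F'): F=OGOG U=WWGR R=YGYR D=BOYY L=BWOW
After move 3 (R): R=YYRG U=WGGG F=OOOY D=BBYR B=RRWB
After move 4 (U'): U=GGWG F=BWOY R=OORG B=YYWB L=RROW
After move 5 (R): R=ROGO U=GWWY F=BBOR D=BWYY B=GYGB
Query 1: R[1] = O
Query 2: D[1] = W
Query 3: U[3] = Y
Query 4: F[3] = R
Query 5: L[1] = R
Query 6: D[2] = Y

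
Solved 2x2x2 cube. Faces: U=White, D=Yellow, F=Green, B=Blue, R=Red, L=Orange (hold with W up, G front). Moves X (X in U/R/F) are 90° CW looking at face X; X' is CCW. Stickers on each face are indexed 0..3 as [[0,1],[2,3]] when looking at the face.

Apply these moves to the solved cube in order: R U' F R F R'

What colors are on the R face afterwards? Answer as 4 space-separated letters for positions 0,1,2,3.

Answer: W Y O O

Derivation:
After move 1 (R): R=RRRR U=WGWG F=GYGY D=YBYB B=WBWB
After move 2 (U'): U=GGWW F=OOGY R=GYRR B=RRWB L=WBOO
After move 3 (F): F=GOYO U=GGOB R=WYWR D=RGYB L=WYOB
After move 4 (R): R=WWRY U=GOOO F=GGYB D=RWYR B=BRGB
After move 5 (F): F=YGBG U=GOBY R=OWOY D=RWYR L=WROW
After move 6 (R'): R=WYOO U=GGBB F=YOBY D=RGYG B=RRWB
Query: R face = WYOO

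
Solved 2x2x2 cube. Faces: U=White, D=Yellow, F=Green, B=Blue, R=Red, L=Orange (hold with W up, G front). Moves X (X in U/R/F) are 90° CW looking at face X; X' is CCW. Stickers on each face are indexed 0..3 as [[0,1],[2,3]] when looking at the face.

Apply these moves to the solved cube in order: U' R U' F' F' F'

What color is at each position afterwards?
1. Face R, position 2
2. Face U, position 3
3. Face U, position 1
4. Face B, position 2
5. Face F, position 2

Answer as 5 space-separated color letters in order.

Answer: W R G W Y

Derivation:
After move 1 (U'): U=WWWW F=OOGG R=GGRR B=RRBB L=BBOO
After move 2 (R): R=RGRG U=WOWG F=OYGY D=YBYR B=WRWB
After move 3 (U'): U=OGWW F=BBGY R=OYRG B=RGWB L=WROO
After move 4 (F'): F=BYBG U=OGOR R=BYYG D=ROYR L=WWOW
After move 5 (F'): F=YGBB U=OGBY R=OYRG D=WWYR L=WROO
After move 6 (F'): F=GBYB U=OGOR R=WYWG D=ROYR L=WYOB
Query 1: R[2] = W
Query 2: U[3] = R
Query 3: U[1] = G
Query 4: B[2] = W
Query 5: F[2] = Y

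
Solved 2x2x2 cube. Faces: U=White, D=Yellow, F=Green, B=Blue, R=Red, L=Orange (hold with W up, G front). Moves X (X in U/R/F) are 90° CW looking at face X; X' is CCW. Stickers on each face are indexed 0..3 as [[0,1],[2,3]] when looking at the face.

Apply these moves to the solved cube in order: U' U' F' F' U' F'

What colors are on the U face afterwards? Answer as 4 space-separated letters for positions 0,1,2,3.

Answer: W Y G R

Derivation:
After move 1 (U'): U=WWWW F=OOGG R=GGRR B=RRBB L=BBOO
After move 2 (U'): U=WWWW F=BBGG R=OORR B=GGBB L=RROO
After move 3 (F'): F=BGBG U=WWOR R=YOYR D=ROYY L=RWOW
After move 4 (F'): F=GGBB U=WWYY R=OORR D=WWYY L=RROO
After move 5 (U'): U=WYWY F=RRBB R=GGRR B=OOBB L=GGOO
After move 6 (F'): F=RBRB U=WYGR R=WGWR D=GOYY L=GYOW
Query: U face = WYGR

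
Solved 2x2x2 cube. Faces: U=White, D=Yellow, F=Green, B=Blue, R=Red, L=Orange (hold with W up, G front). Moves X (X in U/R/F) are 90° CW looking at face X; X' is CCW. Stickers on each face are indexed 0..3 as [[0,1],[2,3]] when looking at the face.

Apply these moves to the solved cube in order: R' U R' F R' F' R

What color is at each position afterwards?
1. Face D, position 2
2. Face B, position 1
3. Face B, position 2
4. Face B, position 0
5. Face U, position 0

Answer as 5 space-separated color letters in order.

Answer: Y O G B W

Derivation:
After move 1 (R'): R=RRRR U=WBWB F=GWGW D=YGYG B=YBYB
After move 2 (U): U=WWBB F=RRGW R=YBRR B=OOYB L=GWOO
After move 3 (R'): R=BRYR U=WYBO F=RWGB D=YRYW B=GOGB
After move 4 (F): F=GRBW U=WYOW R=BROR D=YBYW L=GYOR
After move 5 (R'): R=RRBO U=WGOG F=GYBW D=YRYW B=WOBB
After move 6 (F'): F=YWGB U=WGRB R=RRYO D=YRYW L=GGOO
After move 7 (R): R=YROR U=WWRB F=YRGW D=YBYW B=BOGB
Query 1: D[2] = Y
Query 2: B[1] = O
Query 3: B[2] = G
Query 4: B[0] = B
Query 5: U[0] = W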